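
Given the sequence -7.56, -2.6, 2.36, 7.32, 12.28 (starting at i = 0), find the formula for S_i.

Check differences: -2.6 - -7.56 = 4.96
2.36 - -2.6 = 4.96
Common difference d = 4.96.
First term a = -7.56.
Formula: S_i = -7.56 + 4.96*i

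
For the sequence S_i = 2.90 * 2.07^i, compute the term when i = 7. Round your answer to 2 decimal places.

S_7 = 2.9 * 2.07^7 ≈ 2.9 * 162.8517 ≈ 472.27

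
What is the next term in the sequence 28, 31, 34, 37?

Differences: 31 - 28 = 3
This is an arithmetic sequence with common difference d = 3.
Next term = 37 + 3 = 40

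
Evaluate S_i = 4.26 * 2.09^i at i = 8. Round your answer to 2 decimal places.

S_8 = 4.26 * 2.09^8 ≈ 4.26 * 364.0578 ≈ 1550.89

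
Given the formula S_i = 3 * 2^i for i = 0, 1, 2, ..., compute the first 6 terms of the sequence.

This is a geometric sequence.
i=0: S_0 = 3 * 2^0 = 3
i=1: S_1 = 3 * 2^1 = 6
i=2: S_2 = 3 * 2^2 = 12
i=3: S_3 = 3 * 2^3 = 24
i=4: S_4 = 3 * 2^4 = 48
i=5: S_5 = 3 * 2^5 = 96
The first 6 terms are: [3, 6, 12, 24, 48, 96]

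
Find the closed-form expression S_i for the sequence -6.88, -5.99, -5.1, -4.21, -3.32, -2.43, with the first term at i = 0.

Check differences: -5.99 - -6.88 = 0.89
-5.1 - -5.99 = 0.89
Common difference d = 0.89.
First term a = -6.88.
Formula: S_i = -6.88 + 0.89*i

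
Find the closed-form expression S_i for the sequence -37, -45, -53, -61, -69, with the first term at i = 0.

Check differences: -45 - -37 = -8
-53 - -45 = -8
Common difference d = -8.
First term a = -37.
Formula: S_i = -37 - 8*i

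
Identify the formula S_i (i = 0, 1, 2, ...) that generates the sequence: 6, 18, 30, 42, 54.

Check differences: 18 - 6 = 12
30 - 18 = 12
Common difference d = 12.
First term a = 6.
Formula: S_i = 6 + 12*i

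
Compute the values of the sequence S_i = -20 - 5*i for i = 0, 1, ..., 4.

This is an arithmetic sequence.
i=0: S_0 = -20 + -5*0 = -20
i=1: S_1 = -20 + -5*1 = -25
i=2: S_2 = -20 + -5*2 = -30
i=3: S_3 = -20 + -5*3 = -35
i=4: S_4 = -20 + -5*4 = -40
The first 5 terms are: [-20, -25, -30, -35, -40]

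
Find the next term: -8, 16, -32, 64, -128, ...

Ratios: 16 / -8 = -2.0
This is a geometric sequence with common ratio r = -2.
Next term = -128 * -2 = 256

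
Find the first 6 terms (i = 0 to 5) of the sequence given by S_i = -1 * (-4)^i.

This is a geometric sequence.
i=0: S_0 = -1 * (-4)^0 = -1
i=1: S_1 = -1 * (-4)^1 = 4
i=2: S_2 = -1 * (-4)^2 = -16
i=3: S_3 = -1 * (-4)^3 = 64
i=4: S_4 = -1 * (-4)^4 = -256
i=5: S_5 = -1 * (-4)^5 = 1024
The first 6 terms are: [-1, 4, -16, 64, -256, 1024]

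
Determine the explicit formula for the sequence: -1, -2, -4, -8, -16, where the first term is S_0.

Check ratios: -2 / -1 = 2.0
Common ratio r = 2.
First term a = -1.
Formula: S_i = -1 * 2^i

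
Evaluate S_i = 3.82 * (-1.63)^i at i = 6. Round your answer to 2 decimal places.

S_6 = 3.82 * (-1.63)^6 ≈ 3.82 * 18.7554 ≈ 71.65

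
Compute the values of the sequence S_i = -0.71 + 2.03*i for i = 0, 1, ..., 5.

This is an arithmetic sequence.
i=0: S_0 = -0.71 + 2.03*0 = -0.71
i=1: S_1 = -0.71 + 2.03*1 = 1.32
i=2: S_2 = -0.71 + 2.03*2 = 3.35
i=3: S_3 = -0.71 + 2.03*3 = 5.38
i=4: S_4 = -0.71 + 2.03*4 = 7.41
i=5: S_5 = -0.71 + 2.03*5 = 9.44
The first 6 terms are: [-0.71, 1.32, 3.35, 5.38, 7.41, 9.44]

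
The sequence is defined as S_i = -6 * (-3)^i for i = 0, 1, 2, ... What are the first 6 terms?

This is a geometric sequence.
i=0: S_0 = -6 * (-3)^0 = -6
i=1: S_1 = -6 * (-3)^1 = 18
i=2: S_2 = -6 * (-3)^2 = -54
i=3: S_3 = -6 * (-3)^3 = 162
i=4: S_4 = -6 * (-3)^4 = -486
i=5: S_5 = -6 * (-3)^5 = 1458
The first 6 terms are: [-6, 18, -54, 162, -486, 1458]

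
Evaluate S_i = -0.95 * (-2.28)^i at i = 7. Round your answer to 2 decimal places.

S_7 = -0.95 * (-2.28)^7 ≈ -0.95 * -320.2904 ≈ 304.28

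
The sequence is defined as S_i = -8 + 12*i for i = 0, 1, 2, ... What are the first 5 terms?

This is an arithmetic sequence.
i=0: S_0 = -8 + 12*0 = -8
i=1: S_1 = -8 + 12*1 = 4
i=2: S_2 = -8 + 12*2 = 16
i=3: S_3 = -8 + 12*3 = 28
i=4: S_4 = -8 + 12*4 = 40
The first 5 terms are: [-8, 4, 16, 28, 40]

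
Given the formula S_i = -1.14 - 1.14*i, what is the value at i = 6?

S_6 = -1.14 + -1.14*6 = -1.14 + -6.84 = -7.98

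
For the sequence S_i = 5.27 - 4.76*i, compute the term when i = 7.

S_7 = 5.27 + -4.76*7 = 5.27 + -33.32 = -28.05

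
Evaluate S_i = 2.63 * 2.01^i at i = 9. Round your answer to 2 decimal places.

S_9 = 2.63 * 2.01^9 ≈ 2.63 * 535.5062 ≈ 1408.38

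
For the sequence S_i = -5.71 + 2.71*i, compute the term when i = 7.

S_7 = -5.71 + 2.71*7 = -5.71 + 18.97 = 13.26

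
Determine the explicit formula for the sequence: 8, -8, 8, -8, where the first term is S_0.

Check ratios: -8 / 8 = -1.0
Common ratio r = -1.
First term a = 8.
Formula: S_i = 8 * (-1)^i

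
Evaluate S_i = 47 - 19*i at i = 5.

S_5 = 47 + -19*5 = 47 + -95 = -48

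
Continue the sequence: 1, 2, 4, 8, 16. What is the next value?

Ratios: 2 / 1 = 2.0
This is a geometric sequence with common ratio r = 2.
Next term = 16 * 2 = 32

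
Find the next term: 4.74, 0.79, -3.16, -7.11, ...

Differences: 0.79 - 4.74 = -3.95
This is an arithmetic sequence with common difference d = -3.95.
Next term = -7.11 + -3.95 = -11.06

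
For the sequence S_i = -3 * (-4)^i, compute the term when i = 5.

S_5 = -3 * (-4)^5 = -3 * -1024 = 3072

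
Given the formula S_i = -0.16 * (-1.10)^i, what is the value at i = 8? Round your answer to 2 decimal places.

S_8 = -0.16 * (-1.1)^8 ≈ -0.16 * 2.1436 ≈ -0.34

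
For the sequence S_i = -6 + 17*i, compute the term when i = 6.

S_6 = -6 + 17*6 = -6 + 102 = 96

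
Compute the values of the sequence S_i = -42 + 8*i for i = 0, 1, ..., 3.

This is an arithmetic sequence.
i=0: S_0 = -42 + 8*0 = -42
i=1: S_1 = -42 + 8*1 = -34
i=2: S_2 = -42 + 8*2 = -26
i=3: S_3 = -42 + 8*3 = -18
The first 4 terms are: [-42, -34, -26, -18]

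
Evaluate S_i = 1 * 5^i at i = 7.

S_7 = 1 * 5^7 = 1 * 78125 = 78125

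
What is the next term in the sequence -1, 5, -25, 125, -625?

Ratios: 5 / -1 = -5.0
This is a geometric sequence with common ratio r = -5.
Next term = -625 * -5 = 3125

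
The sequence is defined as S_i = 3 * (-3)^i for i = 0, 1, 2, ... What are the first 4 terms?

This is a geometric sequence.
i=0: S_0 = 3 * (-3)^0 = 3
i=1: S_1 = 3 * (-3)^1 = -9
i=2: S_2 = 3 * (-3)^2 = 27
i=3: S_3 = 3 * (-3)^3 = -81
The first 4 terms are: [3, -9, 27, -81]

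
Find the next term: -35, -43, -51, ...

Differences: -43 - -35 = -8
This is an arithmetic sequence with common difference d = -8.
Next term = -51 + -8 = -59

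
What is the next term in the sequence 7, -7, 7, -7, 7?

Ratios: -7 / 7 = -1.0
This is a geometric sequence with common ratio r = -1.
Next term = 7 * -1 = -7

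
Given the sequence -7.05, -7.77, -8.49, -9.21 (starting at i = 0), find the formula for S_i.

Check differences: -7.77 - -7.05 = -0.72
-8.49 - -7.77 = -0.72
Common difference d = -0.72.
First term a = -7.05.
Formula: S_i = -7.05 - 0.72*i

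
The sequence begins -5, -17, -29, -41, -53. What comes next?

Differences: -17 - -5 = -12
This is an arithmetic sequence with common difference d = -12.
Next term = -53 + -12 = -65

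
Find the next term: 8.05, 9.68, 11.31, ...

Differences: 9.68 - 8.05 = 1.63
This is an arithmetic sequence with common difference d = 1.63.
Next term = 11.31 + 1.63 = 12.94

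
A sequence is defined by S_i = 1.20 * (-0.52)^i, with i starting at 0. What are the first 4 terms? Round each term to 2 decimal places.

This is a geometric sequence.
i=0: S_0 = 1.2 * (-0.52)^0 = 1.2
i=1: S_1 = 1.2 * (-0.52)^1 ≈ -0.62
i=2: S_2 = 1.2 * (-0.52)^2 ≈ 0.32
i=3: S_3 = 1.2 * (-0.52)^3 ≈ -0.17
The first 4 terms are: [1.2, -0.62, 0.32, -0.17]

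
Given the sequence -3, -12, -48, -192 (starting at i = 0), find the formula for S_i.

Check ratios: -12 / -3 = 4.0
Common ratio r = 4.
First term a = -3.
Formula: S_i = -3 * 4^i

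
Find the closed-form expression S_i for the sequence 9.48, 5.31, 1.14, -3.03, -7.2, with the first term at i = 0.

Check differences: 5.31 - 9.48 = -4.17
1.14 - 5.31 = -4.17
Common difference d = -4.17.
First term a = 9.48.
Formula: S_i = 9.48 - 4.17*i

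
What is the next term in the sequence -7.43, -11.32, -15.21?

Differences: -11.32 - -7.43 = -3.89
This is an arithmetic sequence with common difference d = -3.89.
Next term = -15.21 + -3.89 = -19.1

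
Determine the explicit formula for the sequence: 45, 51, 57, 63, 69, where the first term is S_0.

Check differences: 51 - 45 = 6
57 - 51 = 6
Common difference d = 6.
First term a = 45.
Formula: S_i = 45 + 6*i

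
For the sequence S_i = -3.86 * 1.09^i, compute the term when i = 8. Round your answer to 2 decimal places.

S_8 = -3.86 * 1.09^8 ≈ -3.86 * 1.9926 ≈ -7.69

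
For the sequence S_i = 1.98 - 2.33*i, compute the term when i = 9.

S_9 = 1.98 + -2.33*9 = 1.98 + -20.97 = -18.99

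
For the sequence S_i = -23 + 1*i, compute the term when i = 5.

S_5 = -23 + 1*5 = -23 + 5 = -18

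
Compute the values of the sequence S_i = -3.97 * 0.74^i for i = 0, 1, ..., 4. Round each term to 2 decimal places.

This is a geometric sequence.
i=0: S_0 = -3.97 * 0.74^0 = -3.97
i=1: S_1 = -3.97 * 0.74^1 ≈ -2.94
i=2: S_2 = -3.97 * 0.74^2 ≈ -2.17
i=3: S_3 = -3.97 * 0.74^3 ≈ -1.61
i=4: S_4 = -3.97 * 0.74^4 ≈ -1.19
The first 5 terms are: [-3.97, -2.94, -2.17, -1.61, -1.19]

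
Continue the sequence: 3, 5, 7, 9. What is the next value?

Differences: 5 - 3 = 2
This is an arithmetic sequence with common difference d = 2.
Next term = 9 + 2 = 11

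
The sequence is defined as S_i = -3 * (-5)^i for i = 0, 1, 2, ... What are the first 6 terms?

This is a geometric sequence.
i=0: S_0 = -3 * (-5)^0 = -3
i=1: S_1 = -3 * (-5)^1 = 15
i=2: S_2 = -3 * (-5)^2 = -75
i=3: S_3 = -3 * (-5)^3 = 375
i=4: S_4 = -3 * (-5)^4 = -1875
i=5: S_5 = -3 * (-5)^5 = 9375
The first 6 terms are: [-3, 15, -75, 375, -1875, 9375]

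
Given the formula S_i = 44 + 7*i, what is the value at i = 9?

S_9 = 44 + 7*9 = 44 + 63 = 107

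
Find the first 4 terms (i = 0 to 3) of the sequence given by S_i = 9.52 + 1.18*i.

This is an arithmetic sequence.
i=0: S_0 = 9.52 + 1.18*0 = 9.52
i=1: S_1 = 9.52 + 1.18*1 = 10.7
i=2: S_2 = 9.52 + 1.18*2 = 11.88
i=3: S_3 = 9.52 + 1.18*3 = 13.06
The first 4 terms are: [9.52, 10.7, 11.88, 13.06]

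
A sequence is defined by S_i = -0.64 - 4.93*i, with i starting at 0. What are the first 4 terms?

This is an arithmetic sequence.
i=0: S_0 = -0.64 + -4.93*0 = -0.64
i=1: S_1 = -0.64 + -4.93*1 = -5.57
i=2: S_2 = -0.64 + -4.93*2 = -10.5
i=3: S_3 = -0.64 + -4.93*3 = -15.43
The first 4 terms are: [-0.64, -5.57, -10.5, -15.43]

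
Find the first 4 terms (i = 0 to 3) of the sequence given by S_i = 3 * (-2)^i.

This is a geometric sequence.
i=0: S_0 = 3 * (-2)^0 = 3
i=1: S_1 = 3 * (-2)^1 = -6
i=2: S_2 = 3 * (-2)^2 = 12
i=3: S_3 = 3 * (-2)^3 = -24
The first 4 terms are: [3, -6, 12, -24]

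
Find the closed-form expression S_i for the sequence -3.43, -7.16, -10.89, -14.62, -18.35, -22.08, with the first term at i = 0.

Check differences: -7.16 - -3.43 = -3.73
-10.89 - -7.16 = -3.73
Common difference d = -3.73.
First term a = -3.43.
Formula: S_i = -3.43 - 3.73*i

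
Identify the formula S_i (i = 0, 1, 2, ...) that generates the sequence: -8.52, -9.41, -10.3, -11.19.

Check differences: -9.41 - -8.52 = -0.89
-10.3 - -9.41 = -0.89
Common difference d = -0.89.
First term a = -8.52.
Formula: S_i = -8.52 - 0.89*i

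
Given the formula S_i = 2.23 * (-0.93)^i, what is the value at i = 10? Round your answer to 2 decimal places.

S_10 = 2.23 * (-0.93)^10 ≈ 2.23 * 0.484 ≈ 1.08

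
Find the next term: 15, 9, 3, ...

Differences: 9 - 15 = -6
This is an arithmetic sequence with common difference d = -6.
Next term = 3 + -6 = -3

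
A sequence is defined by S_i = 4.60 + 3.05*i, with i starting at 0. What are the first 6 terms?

This is an arithmetic sequence.
i=0: S_0 = 4.6 + 3.05*0 = 4.6
i=1: S_1 = 4.6 + 3.05*1 = 7.65
i=2: S_2 = 4.6 + 3.05*2 = 10.7
i=3: S_3 = 4.6 + 3.05*3 = 13.75
i=4: S_4 = 4.6 + 3.05*4 = 16.8
i=5: S_5 = 4.6 + 3.05*5 = 19.85
The first 6 terms are: [4.6, 7.65, 10.7, 13.75, 16.8, 19.85]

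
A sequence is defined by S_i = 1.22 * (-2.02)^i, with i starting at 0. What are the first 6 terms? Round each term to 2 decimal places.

This is a geometric sequence.
i=0: S_0 = 1.22 * (-2.02)^0 = 1.22
i=1: S_1 = 1.22 * (-2.02)^1 ≈ -2.46
i=2: S_2 = 1.22 * (-2.02)^2 ≈ 4.98
i=3: S_3 = 1.22 * (-2.02)^3 ≈ -10.06
i=4: S_4 = 1.22 * (-2.02)^4 ≈ 20.31
i=5: S_5 = 1.22 * (-2.02)^5 ≈ -41.03
The first 6 terms are: [1.22, -2.46, 4.98, -10.06, 20.31, -41.03]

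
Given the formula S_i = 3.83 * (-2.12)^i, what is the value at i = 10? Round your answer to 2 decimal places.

S_10 = 3.83 * (-2.12)^10 ≈ 3.83 * 1833.828 ≈ 7023.56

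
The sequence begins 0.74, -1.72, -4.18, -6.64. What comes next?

Differences: -1.72 - 0.74 = -2.46
This is an arithmetic sequence with common difference d = -2.46.
Next term = -6.64 + -2.46 = -9.1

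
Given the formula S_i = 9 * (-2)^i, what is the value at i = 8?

S_8 = 9 * (-2)^8 = 9 * 256 = 2304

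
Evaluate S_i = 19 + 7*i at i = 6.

S_6 = 19 + 7*6 = 19 + 42 = 61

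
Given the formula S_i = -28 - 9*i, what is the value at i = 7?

S_7 = -28 + -9*7 = -28 + -63 = -91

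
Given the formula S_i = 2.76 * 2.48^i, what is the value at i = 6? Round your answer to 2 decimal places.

S_6 = 2.76 * 2.48^6 ≈ 2.76 * 232.6538 ≈ 642.12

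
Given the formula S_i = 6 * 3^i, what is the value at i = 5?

S_5 = 6 * 3^5 = 6 * 243 = 1458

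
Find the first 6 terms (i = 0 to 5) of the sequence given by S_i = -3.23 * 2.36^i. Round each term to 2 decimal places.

This is a geometric sequence.
i=0: S_0 = -3.23 * 2.36^0 = -3.23
i=1: S_1 = -3.23 * 2.36^1 ≈ -7.62
i=2: S_2 = -3.23 * 2.36^2 ≈ -17.99
i=3: S_3 = -3.23 * 2.36^3 ≈ -42.46
i=4: S_4 = -3.23 * 2.36^4 ≈ -100.2
i=5: S_5 = -3.23 * 2.36^5 ≈ -236.46
The first 6 terms are: [-3.23, -7.62, -17.99, -42.46, -100.2, -236.46]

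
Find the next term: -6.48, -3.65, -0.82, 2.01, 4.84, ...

Differences: -3.65 - -6.48 = 2.83
This is an arithmetic sequence with common difference d = 2.83.
Next term = 4.84 + 2.83 = 7.67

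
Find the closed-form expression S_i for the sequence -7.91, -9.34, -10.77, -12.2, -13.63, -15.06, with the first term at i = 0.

Check differences: -9.34 - -7.91 = -1.43
-10.77 - -9.34 = -1.43
Common difference d = -1.43.
First term a = -7.91.
Formula: S_i = -7.91 - 1.43*i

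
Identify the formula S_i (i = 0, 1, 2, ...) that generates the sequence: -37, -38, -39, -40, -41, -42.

Check differences: -38 - -37 = -1
-39 - -38 = -1
Common difference d = -1.
First term a = -37.
Formula: S_i = -37 - 1*i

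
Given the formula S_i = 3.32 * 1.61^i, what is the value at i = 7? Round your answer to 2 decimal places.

S_7 = 3.32 * 1.61^7 ≈ 3.32 * 28.0402 ≈ 93.09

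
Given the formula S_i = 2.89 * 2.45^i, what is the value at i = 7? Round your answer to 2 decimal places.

S_7 = 2.89 * 2.45^7 ≈ 2.89 * 529.8618 ≈ 1531.3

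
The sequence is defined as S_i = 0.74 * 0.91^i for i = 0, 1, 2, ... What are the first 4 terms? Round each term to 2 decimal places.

This is a geometric sequence.
i=0: S_0 = 0.74 * 0.91^0 = 0.74
i=1: S_1 = 0.74 * 0.91^1 ≈ 0.67
i=2: S_2 = 0.74 * 0.91^2 ≈ 0.61
i=3: S_3 = 0.74 * 0.91^3 ≈ 0.56
The first 4 terms are: [0.74, 0.67, 0.61, 0.56]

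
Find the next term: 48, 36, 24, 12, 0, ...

Differences: 36 - 48 = -12
This is an arithmetic sequence with common difference d = -12.
Next term = 0 + -12 = -12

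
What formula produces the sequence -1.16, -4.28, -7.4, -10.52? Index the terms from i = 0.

Check differences: -4.28 - -1.16 = -3.12
-7.4 - -4.28 = -3.12
Common difference d = -3.12.
First term a = -1.16.
Formula: S_i = -1.16 - 3.12*i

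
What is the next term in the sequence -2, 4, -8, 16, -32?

Ratios: 4 / -2 = -2.0
This is a geometric sequence with common ratio r = -2.
Next term = -32 * -2 = 64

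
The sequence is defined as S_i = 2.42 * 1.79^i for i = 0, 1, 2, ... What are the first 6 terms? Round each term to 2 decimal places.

This is a geometric sequence.
i=0: S_0 = 2.42 * 1.79^0 = 2.42
i=1: S_1 = 2.42 * 1.79^1 ≈ 4.33
i=2: S_2 = 2.42 * 1.79^2 ≈ 7.75
i=3: S_3 = 2.42 * 1.79^3 ≈ 13.88
i=4: S_4 = 2.42 * 1.79^4 ≈ 24.84
i=5: S_5 = 2.42 * 1.79^5 ≈ 44.47
The first 6 terms are: [2.42, 4.33, 7.75, 13.88, 24.84, 44.47]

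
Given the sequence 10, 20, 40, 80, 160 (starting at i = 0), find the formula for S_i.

Check ratios: 20 / 10 = 2.0
Common ratio r = 2.
First term a = 10.
Formula: S_i = 10 * 2^i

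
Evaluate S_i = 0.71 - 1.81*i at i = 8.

S_8 = 0.71 + -1.81*8 = 0.71 + -14.48 = -13.77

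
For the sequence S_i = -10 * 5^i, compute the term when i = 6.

S_6 = -10 * 5^6 = -10 * 15625 = -156250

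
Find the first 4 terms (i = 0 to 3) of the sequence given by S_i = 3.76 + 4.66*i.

This is an arithmetic sequence.
i=0: S_0 = 3.76 + 4.66*0 = 3.76
i=1: S_1 = 3.76 + 4.66*1 = 8.42
i=2: S_2 = 3.76 + 4.66*2 = 13.08
i=3: S_3 = 3.76 + 4.66*3 = 17.74
The first 4 terms are: [3.76, 8.42, 13.08, 17.74]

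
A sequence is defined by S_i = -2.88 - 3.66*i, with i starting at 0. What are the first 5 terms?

This is an arithmetic sequence.
i=0: S_0 = -2.88 + -3.66*0 = -2.88
i=1: S_1 = -2.88 + -3.66*1 = -6.54
i=2: S_2 = -2.88 + -3.66*2 = -10.2
i=3: S_3 = -2.88 + -3.66*3 = -13.86
i=4: S_4 = -2.88 + -3.66*4 = -17.52
The first 5 terms are: [-2.88, -6.54, -10.2, -13.86, -17.52]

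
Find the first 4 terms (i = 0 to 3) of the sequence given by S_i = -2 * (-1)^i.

This is a geometric sequence.
i=0: S_0 = -2 * (-1)^0 = -2
i=1: S_1 = -2 * (-1)^1 = 2
i=2: S_2 = -2 * (-1)^2 = -2
i=3: S_3 = -2 * (-1)^3 = 2
The first 4 terms are: [-2, 2, -2, 2]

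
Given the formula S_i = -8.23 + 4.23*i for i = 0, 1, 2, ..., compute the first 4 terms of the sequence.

This is an arithmetic sequence.
i=0: S_0 = -8.23 + 4.23*0 = -8.23
i=1: S_1 = -8.23 + 4.23*1 = -4.0
i=2: S_2 = -8.23 + 4.23*2 = 0.23
i=3: S_3 = -8.23 + 4.23*3 = 4.46
The first 4 terms are: [-8.23, -4.0, 0.23, 4.46]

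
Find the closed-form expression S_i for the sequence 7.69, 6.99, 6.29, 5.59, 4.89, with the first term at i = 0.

Check differences: 6.99 - 7.69 = -0.7
6.29 - 6.99 = -0.7
Common difference d = -0.7.
First term a = 7.69.
Formula: S_i = 7.69 - 0.70*i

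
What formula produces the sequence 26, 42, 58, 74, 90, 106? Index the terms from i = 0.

Check differences: 42 - 26 = 16
58 - 42 = 16
Common difference d = 16.
First term a = 26.
Formula: S_i = 26 + 16*i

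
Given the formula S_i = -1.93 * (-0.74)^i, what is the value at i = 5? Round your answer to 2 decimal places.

S_5 = -1.93 * (-0.74)^5 ≈ -1.93 * -0.2219 ≈ 0.43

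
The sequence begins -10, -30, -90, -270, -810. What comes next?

Ratios: -30 / -10 = 3.0
This is a geometric sequence with common ratio r = 3.
Next term = -810 * 3 = -2430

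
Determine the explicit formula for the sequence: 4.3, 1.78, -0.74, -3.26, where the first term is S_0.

Check differences: 1.78 - 4.3 = -2.52
-0.74 - 1.78 = -2.52
Common difference d = -2.52.
First term a = 4.3.
Formula: S_i = 4.30 - 2.52*i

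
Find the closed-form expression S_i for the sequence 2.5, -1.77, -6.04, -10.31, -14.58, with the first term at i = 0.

Check differences: -1.77 - 2.5 = -4.27
-6.04 - -1.77 = -4.27
Common difference d = -4.27.
First term a = 2.5.
Formula: S_i = 2.50 - 4.27*i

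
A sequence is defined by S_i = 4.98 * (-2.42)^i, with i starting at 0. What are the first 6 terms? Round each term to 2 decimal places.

This is a geometric sequence.
i=0: S_0 = 4.98 * (-2.42)^0 = 4.98
i=1: S_1 = 4.98 * (-2.42)^1 ≈ -12.05
i=2: S_2 = 4.98 * (-2.42)^2 ≈ 29.16
i=3: S_3 = 4.98 * (-2.42)^3 ≈ -70.58
i=4: S_4 = 4.98 * (-2.42)^4 ≈ 170.8
i=5: S_5 = 4.98 * (-2.42)^5 ≈ -413.34
The first 6 terms are: [4.98, -12.05, 29.16, -70.58, 170.8, -413.34]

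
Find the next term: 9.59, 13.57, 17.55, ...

Differences: 13.57 - 9.59 = 3.98
This is an arithmetic sequence with common difference d = 3.98.
Next term = 17.55 + 3.98 = 21.53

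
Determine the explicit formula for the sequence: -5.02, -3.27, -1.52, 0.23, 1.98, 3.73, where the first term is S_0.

Check differences: -3.27 - -5.02 = 1.75
-1.52 - -3.27 = 1.75
Common difference d = 1.75.
First term a = -5.02.
Formula: S_i = -5.02 + 1.75*i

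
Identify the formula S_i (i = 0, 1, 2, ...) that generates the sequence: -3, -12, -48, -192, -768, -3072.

Check ratios: -12 / -3 = 4.0
Common ratio r = 4.
First term a = -3.
Formula: S_i = -3 * 4^i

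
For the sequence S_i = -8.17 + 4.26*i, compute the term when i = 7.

S_7 = -8.17 + 4.26*7 = -8.17 + 29.82 = 21.65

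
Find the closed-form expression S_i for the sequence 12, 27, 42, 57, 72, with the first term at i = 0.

Check differences: 27 - 12 = 15
42 - 27 = 15
Common difference d = 15.
First term a = 12.
Formula: S_i = 12 + 15*i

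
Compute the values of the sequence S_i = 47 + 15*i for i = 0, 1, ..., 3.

This is an arithmetic sequence.
i=0: S_0 = 47 + 15*0 = 47
i=1: S_1 = 47 + 15*1 = 62
i=2: S_2 = 47 + 15*2 = 77
i=3: S_3 = 47 + 15*3 = 92
The first 4 terms are: [47, 62, 77, 92]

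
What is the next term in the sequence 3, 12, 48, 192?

Ratios: 12 / 3 = 4.0
This is a geometric sequence with common ratio r = 4.
Next term = 192 * 4 = 768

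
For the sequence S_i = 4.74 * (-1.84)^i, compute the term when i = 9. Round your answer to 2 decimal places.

S_9 = 4.74 * (-1.84)^9 ≈ 4.74 * -241.7466 ≈ -1145.88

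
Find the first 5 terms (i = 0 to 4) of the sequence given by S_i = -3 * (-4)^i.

This is a geometric sequence.
i=0: S_0 = -3 * (-4)^0 = -3
i=1: S_1 = -3 * (-4)^1 = 12
i=2: S_2 = -3 * (-4)^2 = -48
i=3: S_3 = -3 * (-4)^3 = 192
i=4: S_4 = -3 * (-4)^4 = -768
The first 5 terms are: [-3, 12, -48, 192, -768]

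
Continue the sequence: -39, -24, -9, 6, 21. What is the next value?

Differences: -24 - -39 = 15
This is an arithmetic sequence with common difference d = 15.
Next term = 21 + 15 = 36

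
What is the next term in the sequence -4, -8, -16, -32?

Ratios: -8 / -4 = 2.0
This is a geometric sequence with common ratio r = 2.
Next term = -32 * 2 = -64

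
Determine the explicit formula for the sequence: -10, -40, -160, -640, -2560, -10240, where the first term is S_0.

Check ratios: -40 / -10 = 4.0
Common ratio r = 4.
First term a = -10.
Formula: S_i = -10 * 4^i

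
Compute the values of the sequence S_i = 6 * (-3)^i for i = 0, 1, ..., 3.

This is a geometric sequence.
i=0: S_0 = 6 * (-3)^0 = 6
i=1: S_1 = 6 * (-3)^1 = -18
i=2: S_2 = 6 * (-3)^2 = 54
i=3: S_3 = 6 * (-3)^3 = -162
The first 4 terms are: [6, -18, 54, -162]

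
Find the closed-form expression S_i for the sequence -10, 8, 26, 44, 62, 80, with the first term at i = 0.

Check differences: 8 - -10 = 18
26 - 8 = 18
Common difference d = 18.
First term a = -10.
Formula: S_i = -10 + 18*i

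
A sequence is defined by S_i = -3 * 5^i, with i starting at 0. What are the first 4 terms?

This is a geometric sequence.
i=0: S_0 = -3 * 5^0 = -3
i=1: S_1 = -3 * 5^1 = -15
i=2: S_2 = -3 * 5^2 = -75
i=3: S_3 = -3 * 5^3 = -375
The first 4 terms are: [-3, -15, -75, -375]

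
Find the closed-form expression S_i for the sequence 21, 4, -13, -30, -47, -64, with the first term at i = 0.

Check differences: 4 - 21 = -17
-13 - 4 = -17
Common difference d = -17.
First term a = 21.
Formula: S_i = 21 - 17*i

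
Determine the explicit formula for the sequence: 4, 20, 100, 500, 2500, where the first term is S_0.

Check ratios: 20 / 4 = 5.0
Common ratio r = 5.
First term a = 4.
Formula: S_i = 4 * 5^i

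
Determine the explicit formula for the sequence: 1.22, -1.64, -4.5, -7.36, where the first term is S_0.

Check differences: -1.64 - 1.22 = -2.86
-4.5 - -1.64 = -2.86
Common difference d = -2.86.
First term a = 1.22.
Formula: S_i = 1.22 - 2.86*i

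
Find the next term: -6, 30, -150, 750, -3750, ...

Ratios: 30 / -6 = -5.0
This is a geometric sequence with common ratio r = -5.
Next term = -3750 * -5 = 18750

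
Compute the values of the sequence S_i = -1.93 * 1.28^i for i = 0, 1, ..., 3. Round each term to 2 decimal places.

This is a geometric sequence.
i=0: S_0 = -1.93 * 1.28^0 = -1.93
i=1: S_1 = -1.93 * 1.28^1 ≈ -2.47
i=2: S_2 = -1.93 * 1.28^2 ≈ -3.16
i=3: S_3 = -1.93 * 1.28^3 ≈ -4.05
The first 4 terms are: [-1.93, -2.47, -3.16, -4.05]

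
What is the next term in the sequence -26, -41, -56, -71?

Differences: -41 - -26 = -15
This is an arithmetic sequence with common difference d = -15.
Next term = -71 + -15 = -86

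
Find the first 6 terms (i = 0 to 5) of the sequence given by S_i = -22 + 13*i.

This is an arithmetic sequence.
i=0: S_0 = -22 + 13*0 = -22
i=1: S_1 = -22 + 13*1 = -9
i=2: S_2 = -22 + 13*2 = 4
i=3: S_3 = -22 + 13*3 = 17
i=4: S_4 = -22 + 13*4 = 30
i=5: S_5 = -22 + 13*5 = 43
The first 6 terms are: [-22, -9, 4, 17, 30, 43]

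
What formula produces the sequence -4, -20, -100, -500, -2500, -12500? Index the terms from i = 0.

Check ratios: -20 / -4 = 5.0
Common ratio r = 5.
First term a = -4.
Formula: S_i = -4 * 5^i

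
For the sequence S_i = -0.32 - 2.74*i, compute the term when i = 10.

S_10 = -0.32 + -2.74*10 = -0.32 + -27.4 = -27.72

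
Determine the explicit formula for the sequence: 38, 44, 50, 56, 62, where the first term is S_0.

Check differences: 44 - 38 = 6
50 - 44 = 6
Common difference d = 6.
First term a = 38.
Formula: S_i = 38 + 6*i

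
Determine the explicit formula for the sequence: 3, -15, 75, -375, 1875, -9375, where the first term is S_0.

Check ratios: -15 / 3 = -5.0
Common ratio r = -5.
First term a = 3.
Formula: S_i = 3 * (-5)^i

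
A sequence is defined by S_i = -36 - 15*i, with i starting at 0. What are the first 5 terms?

This is an arithmetic sequence.
i=0: S_0 = -36 + -15*0 = -36
i=1: S_1 = -36 + -15*1 = -51
i=2: S_2 = -36 + -15*2 = -66
i=3: S_3 = -36 + -15*3 = -81
i=4: S_4 = -36 + -15*4 = -96
The first 5 terms are: [-36, -51, -66, -81, -96]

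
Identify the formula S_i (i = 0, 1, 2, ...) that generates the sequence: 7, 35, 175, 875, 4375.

Check ratios: 35 / 7 = 5.0
Common ratio r = 5.
First term a = 7.
Formula: S_i = 7 * 5^i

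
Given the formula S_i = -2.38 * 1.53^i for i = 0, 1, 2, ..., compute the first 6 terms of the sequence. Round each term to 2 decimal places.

This is a geometric sequence.
i=0: S_0 = -2.38 * 1.53^0 = -2.38
i=1: S_1 = -2.38 * 1.53^1 ≈ -3.64
i=2: S_2 = -2.38 * 1.53^2 ≈ -5.57
i=3: S_3 = -2.38 * 1.53^3 ≈ -8.52
i=4: S_4 = -2.38 * 1.53^4 ≈ -13.04
i=5: S_5 = -2.38 * 1.53^5 ≈ -19.95
The first 6 terms are: [-2.38, -3.64, -5.57, -8.52, -13.04, -19.95]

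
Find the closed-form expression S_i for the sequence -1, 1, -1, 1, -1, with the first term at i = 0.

Check ratios: 1 / -1 = -1.0
Common ratio r = -1.
First term a = -1.
Formula: S_i = -1 * (-1)^i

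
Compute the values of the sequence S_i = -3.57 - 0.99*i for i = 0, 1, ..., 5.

This is an arithmetic sequence.
i=0: S_0 = -3.57 + -0.99*0 = -3.57
i=1: S_1 = -3.57 + -0.99*1 = -4.56
i=2: S_2 = -3.57 + -0.99*2 = -5.55
i=3: S_3 = -3.57 + -0.99*3 = -6.54
i=4: S_4 = -3.57 + -0.99*4 = -7.53
i=5: S_5 = -3.57 + -0.99*5 = -8.52
The first 6 terms are: [-3.57, -4.56, -5.55, -6.54, -7.53, -8.52]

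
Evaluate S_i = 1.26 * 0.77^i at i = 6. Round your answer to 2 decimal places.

S_6 = 1.26 * 0.77^6 ≈ 1.26 * 0.2084 ≈ 0.26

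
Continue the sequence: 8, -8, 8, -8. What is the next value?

Ratios: -8 / 8 = -1.0
This is a geometric sequence with common ratio r = -1.
Next term = -8 * -1 = 8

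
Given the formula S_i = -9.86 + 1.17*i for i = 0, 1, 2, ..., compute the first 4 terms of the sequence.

This is an arithmetic sequence.
i=0: S_0 = -9.86 + 1.17*0 = -9.86
i=1: S_1 = -9.86 + 1.17*1 = -8.69
i=2: S_2 = -9.86 + 1.17*2 = -7.52
i=3: S_3 = -9.86 + 1.17*3 = -6.35
The first 4 terms are: [-9.86, -8.69, -7.52, -6.35]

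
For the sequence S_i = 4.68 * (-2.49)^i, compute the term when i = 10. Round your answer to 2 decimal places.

S_10 = 4.68 * (-2.49)^10 ≈ 4.68 * 9162.0672 ≈ 42878.47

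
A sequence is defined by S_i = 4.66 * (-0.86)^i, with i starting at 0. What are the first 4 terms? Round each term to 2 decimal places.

This is a geometric sequence.
i=0: S_0 = 4.66 * (-0.86)^0 = 4.66
i=1: S_1 = 4.66 * (-0.86)^1 ≈ -4.01
i=2: S_2 = 4.66 * (-0.86)^2 ≈ 3.45
i=3: S_3 = 4.66 * (-0.86)^3 ≈ -2.96
The first 4 terms are: [4.66, -4.01, 3.45, -2.96]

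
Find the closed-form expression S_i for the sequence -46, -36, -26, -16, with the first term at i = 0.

Check differences: -36 - -46 = 10
-26 - -36 = 10
Common difference d = 10.
First term a = -46.
Formula: S_i = -46 + 10*i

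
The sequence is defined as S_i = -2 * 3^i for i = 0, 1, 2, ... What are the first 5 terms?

This is a geometric sequence.
i=0: S_0 = -2 * 3^0 = -2
i=1: S_1 = -2 * 3^1 = -6
i=2: S_2 = -2 * 3^2 = -18
i=3: S_3 = -2 * 3^3 = -54
i=4: S_4 = -2 * 3^4 = -162
The first 5 terms are: [-2, -6, -18, -54, -162]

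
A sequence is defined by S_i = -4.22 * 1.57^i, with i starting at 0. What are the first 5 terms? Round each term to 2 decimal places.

This is a geometric sequence.
i=0: S_0 = -4.22 * 1.57^0 = -4.22
i=1: S_1 = -4.22 * 1.57^1 ≈ -6.63
i=2: S_2 = -4.22 * 1.57^2 ≈ -10.4
i=3: S_3 = -4.22 * 1.57^3 ≈ -16.33
i=4: S_4 = -4.22 * 1.57^4 ≈ -25.64
The first 5 terms are: [-4.22, -6.63, -10.4, -16.33, -25.64]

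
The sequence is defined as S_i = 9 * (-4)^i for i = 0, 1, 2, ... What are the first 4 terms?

This is a geometric sequence.
i=0: S_0 = 9 * (-4)^0 = 9
i=1: S_1 = 9 * (-4)^1 = -36
i=2: S_2 = 9 * (-4)^2 = 144
i=3: S_3 = 9 * (-4)^3 = -576
The first 4 terms are: [9, -36, 144, -576]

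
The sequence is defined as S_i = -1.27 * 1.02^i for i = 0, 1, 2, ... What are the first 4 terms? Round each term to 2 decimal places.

This is a geometric sequence.
i=0: S_0 = -1.27 * 1.02^0 = -1.27
i=1: S_1 = -1.27 * 1.02^1 ≈ -1.3
i=2: S_2 = -1.27 * 1.02^2 ≈ -1.32
i=3: S_3 = -1.27 * 1.02^3 ≈ -1.35
The first 4 terms are: [-1.27, -1.3, -1.32, -1.35]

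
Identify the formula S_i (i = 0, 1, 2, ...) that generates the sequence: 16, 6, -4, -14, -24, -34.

Check differences: 6 - 16 = -10
-4 - 6 = -10
Common difference d = -10.
First term a = 16.
Formula: S_i = 16 - 10*i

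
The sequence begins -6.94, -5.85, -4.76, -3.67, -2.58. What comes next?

Differences: -5.85 - -6.94 = 1.09
This is an arithmetic sequence with common difference d = 1.09.
Next term = -2.58 + 1.09 = -1.49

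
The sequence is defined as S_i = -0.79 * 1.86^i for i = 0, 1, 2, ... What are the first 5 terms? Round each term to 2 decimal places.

This is a geometric sequence.
i=0: S_0 = -0.79 * 1.86^0 = -0.79
i=1: S_1 = -0.79 * 1.86^1 ≈ -1.47
i=2: S_2 = -0.79 * 1.86^2 ≈ -2.73
i=3: S_3 = -0.79 * 1.86^3 ≈ -5.08
i=4: S_4 = -0.79 * 1.86^4 ≈ -9.46
The first 5 terms are: [-0.79, -1.47, -2.73, -5.08, -9.46]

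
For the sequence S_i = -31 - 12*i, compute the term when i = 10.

S_10 = -31 + -12*10 = -31 + -120 = -151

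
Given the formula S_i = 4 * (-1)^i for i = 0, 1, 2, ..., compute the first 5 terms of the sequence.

This is a geometric sequence.
i=0: S_0 = 4 * (-1)^0 = 4
i=1: S_1 = 4 * (-1)^1 = -4
i=2: S_2 = 4 * (-1)^2 = 4
i=3: S_3 = 4 * (-1)^3 = -4
i=4: S_4 = 4 * (-1)^4 = 4
The first 5 terms are: [4, -4, 4, -4, 4]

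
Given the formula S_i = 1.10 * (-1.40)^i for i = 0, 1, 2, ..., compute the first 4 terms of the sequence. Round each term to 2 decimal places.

This is a geometric sequence.
i=0: S_0 = 1.1 * (-1.4)^0 = 1.1
i=1: S_1 = 1.1 * (-1.4)^1 = -1.54
i=2: S_2 = 1.1 * (-1.4)^2 ≈ 2.16
i=3: S_3 = 1.1 * (-1.4)^3 ≈ -3.02
The first 4 terms are: [1.1, -1.54, 2.16, -3.02]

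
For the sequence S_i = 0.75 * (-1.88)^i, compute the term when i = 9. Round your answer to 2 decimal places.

S_9 = 0.75 * (-1.88)^9 ≈ 0.75 * -293.3733 ≈ -220.03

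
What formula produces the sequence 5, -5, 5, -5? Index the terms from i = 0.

Check ratios: -5 / 5 = -1.0
Common ratio r = -1.
First term a = 5.
Formula: S_i = 5 * (-1)^i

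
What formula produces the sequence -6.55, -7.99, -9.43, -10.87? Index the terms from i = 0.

Check differences: -7.99 - -6.55 = -1.44
-9.43 - -7.99 = -1.44
Common difference d = -1.44.
First term a = -6.55.
Formula: S_i = -6.55 - 1.44*i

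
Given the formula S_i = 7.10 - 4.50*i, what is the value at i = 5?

S_5 = 7.1 + -4.5*5 = 7.1 + -22.5 = -15.4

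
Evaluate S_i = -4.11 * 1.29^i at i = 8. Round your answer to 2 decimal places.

S_8 = -4.11 * 1.29^8 ≈ -4.11 * 7.6686 ≈ -31.52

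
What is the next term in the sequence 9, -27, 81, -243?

Ratios: -27 / 9 = -3.0
This is a geometric sequence with common ratio r = -3.
Next term = -243 * -3 = 729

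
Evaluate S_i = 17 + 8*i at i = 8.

S_8 = 17 + 8*8 = 17 + 64 = 81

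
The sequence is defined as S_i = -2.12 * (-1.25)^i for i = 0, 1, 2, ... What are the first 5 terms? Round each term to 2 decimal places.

This is a geometric sequence.
i=0: S_0 = -2.12 * (-1.25)^0 = -2.12
i=1: S_1 = -2.12 * (-1.25)^1 = 2.65
i=2: S_2 = -2.12 * (-1.25)^2 ≈ -3.31
i=3: S_3 = -2.12 * (-1.25)^3 ≈ 4.14
i=4: S_4 = -2.12 * (-1.25)^4 ≈ -5.18
The first 5 terms are: [-2.12, 2.65, -3.31, 4.14, -5.18]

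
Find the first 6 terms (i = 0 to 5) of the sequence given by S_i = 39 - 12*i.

This is an arithmetic sequence.
i=0: S_0 = 39 + -12*0 = 39
i=1: S_1 = 39 + -12*1 = 27
i=2: S_2 = 39 + -12*2 = 15
i=3: S_3 = 39 + -12*3 = 3
i=4: S_4 = 39 + -12*4 = -9
i=5: S_5 = 39 + -12*5 = -21
The first 6 terms are: [39, 27, 15, 3, -9, -21]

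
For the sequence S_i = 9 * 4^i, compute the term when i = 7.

S_7 = 9 * 4^7 = 9 * 16384 = 147456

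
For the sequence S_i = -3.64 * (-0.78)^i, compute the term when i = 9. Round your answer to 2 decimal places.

S_9 = -3.64 * (-0.78)^9 ≈ -3.64 * -0.1069 ≈ 0.39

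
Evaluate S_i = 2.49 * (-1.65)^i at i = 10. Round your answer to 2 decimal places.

S_10 = 2.49 * (-1.65)^10 ≈ 2.49 * 149.56826 ≈ 372.42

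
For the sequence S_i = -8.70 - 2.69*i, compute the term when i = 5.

S_5 = -8.7 + -2.69*5 = -8.7 + -13.45 = -22.15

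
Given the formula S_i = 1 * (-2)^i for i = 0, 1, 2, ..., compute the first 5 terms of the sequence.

This is a geometric sequence.
i=0: S_0 = 1 * (-2)^0 = 1
i=1: S_1 = 1 * (-2)^1 = -2
i=2: S_2 = 1 * (-2)^2 = 4
i=3: S_3 = 1 * (-2)^3 = -8
i=4: S_4 = 1 * (-2)^4 = 16
The first 5 terms are: [1, -2, 4, -8, 16]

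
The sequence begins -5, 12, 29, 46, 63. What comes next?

Differences: 12 - -5 = 17
This is an arithmetic sequence with common difference d = 17.
Next term = 63 + 17 = 80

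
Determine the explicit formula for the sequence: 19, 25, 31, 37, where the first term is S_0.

Check differences: 25 - 19 = 6
31 - 25 = 6
Common difference d = 6.
First term a = 19.
Formula: S_i = 19 + 6*i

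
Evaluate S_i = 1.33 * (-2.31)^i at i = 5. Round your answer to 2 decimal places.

S_5 = 1.33 * (-2.31)^5 ≈ 1.33 * -65.7749 ≈ -87.48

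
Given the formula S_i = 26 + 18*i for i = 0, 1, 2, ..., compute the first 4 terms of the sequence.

This is an arithmetic sequence.
i=0: S_0 = 26 + 18*0 = 26
i=1: S_1 = 26 + 18*1 = 44
i=2: S_2 = 26 + 18*2 = 62
i=3: S_3 = 26 + 18*3 = 80
The first 4 terms are: [26, 44, 62, 80]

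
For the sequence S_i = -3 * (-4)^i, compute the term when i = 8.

S_8 = -3 * (-4)^8 = -3 * 65536 = -196608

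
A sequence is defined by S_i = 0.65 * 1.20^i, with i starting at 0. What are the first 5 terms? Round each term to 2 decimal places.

This is a geometric sequence.
i=0: S_0 = 0.65 * 1.2^0 = 0.65
i=1: S_1 = 0.65 * 1.2^1 = 0.78
i=2: S_2 = 0.65 * 1.2^2 ≈ 0.94
i=3: S_3 = 0.65 * 1.2^3 ≈ 1.12
i=4: S_4 = 0.65 * 1.2^4 ≈ 1.35
The first 5 terms are: [0.65, 0.78, 0.94, 1.12, 1.35]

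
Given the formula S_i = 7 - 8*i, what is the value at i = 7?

S_7 = 7 + -8*7 = 7 + -56 = -49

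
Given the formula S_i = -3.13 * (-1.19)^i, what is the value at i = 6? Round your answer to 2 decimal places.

S_6 = -3.13 * (-1.19)^6 ≈ -3.13 * 2.8398 ≈ -8.89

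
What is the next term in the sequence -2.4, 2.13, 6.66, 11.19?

Differences: 2.13 - -2.4 = 4.53
This is an arithmetic sequence with common difference d = 4.53.
Next term = 11.19 + 4.53 = 15.72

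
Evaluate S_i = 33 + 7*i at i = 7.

S_7 = 33 + 7*7 = 33 + 49 = 82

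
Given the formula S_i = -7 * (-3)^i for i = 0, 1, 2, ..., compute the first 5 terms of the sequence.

This is a geometric sequence.
i=0: S_0 = -7 * (-3)^0 = -7
i=1: S_1 = -7 * (-3)^1 = 21
i=2: S_2 = -7 * (-3)^2 = -63
i=3: S_3 = -7 * (-3)^3 = 189
i=4: S_4 = -7 * (-3)^4 = -567
The first 5 terms are: [-7, 21, -63, 189, -567]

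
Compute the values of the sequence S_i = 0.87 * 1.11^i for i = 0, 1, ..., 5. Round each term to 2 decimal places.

This is a geometric sequence.
i=0: S_0 = 0.87 * 1.11^0 = 0.87
i=1: S_1 = 0.87 * 1.11^1 ≈ 0.97
i=2: S_2 = 0.87 * 1.11^2 ≈ 1.07
i=3: S_3 = 0.87 * 1.11^3 ≈ 1.19
i=4: S_4 = 0.87 * 1.11^4 ≈ 1.32
i=5: S_5 = 0.87 * 1.11^5 ≈ 1.47
The first 6 terms are: [0.87, 0.97, 1.07, 1.19, 1.32, 1.47]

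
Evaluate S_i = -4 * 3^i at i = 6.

S_6 = -4 * 3^6 = -4 * 729 = -2916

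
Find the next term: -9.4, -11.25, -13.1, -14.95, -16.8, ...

Differences: -11.25 - -9.4 = -1.85
This is an arithmetic sequence with common difference d = -1.85.
Next term = -16.8 + -1.85 = -18.65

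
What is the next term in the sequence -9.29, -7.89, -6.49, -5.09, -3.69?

Differences: -7.89 - -9.29 = 1.4
This is an arithmetic sequence with common difference d = 1.4.
Next term = -3.69 + 1.4 = -2.29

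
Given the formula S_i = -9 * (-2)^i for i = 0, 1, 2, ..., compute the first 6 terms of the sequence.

This is a geometric sequence.
i=0: S_0 = -9 * (-2)^0 = -9
i=1: S_1 = -9 * (-2)^1 = 18
i=2: S_2 = -9 * (-2)^2 = -36
i=3: S_3 = -9 * (-2)^3 = 72
i=4: S_4 = -9 * (-2)^4 = -144
i=5: S_5 = -9 * (-2)^5 = 288
The first 6 terms are: [-9, 18, -36, 72, -144, 288]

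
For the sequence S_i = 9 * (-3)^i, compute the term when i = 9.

S_9 = 9 * (-3)^9 = 9 * -19683 = -177147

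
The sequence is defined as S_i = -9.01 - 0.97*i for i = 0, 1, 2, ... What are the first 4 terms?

This is an arithmetic sequence.
i=0: S_0 = -9.01 + -0.97*0 = -9.01
i=1: S_1 = -9.01 + -0.97*1 = -9.98
i=2: S_2 = -9.01 + -0.97*2 = -10.95
i=3: S_3 = -9.01 + -0.97*3 = -11.92
The first 4 terms are: [-9.01, -9.98, -10.95, -11.92]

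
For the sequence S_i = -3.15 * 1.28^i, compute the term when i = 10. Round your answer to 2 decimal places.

S_10 = -3.15 * 1.28^10 ≈ -3.15 * 11.8059 ≈ -37.19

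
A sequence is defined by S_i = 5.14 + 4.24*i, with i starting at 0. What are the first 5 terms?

This is an arithmetic sequence.
i=0: S_0 = 5.14 + 4.24*0 = 5.14
i=1: S_1 = 5.14 + 4.24*1 = 9.38
i=2: S_2 = 5.14 + 4.24*2 = 13.62
i=3: S_3 = 5.14 + 4.24*3 = 17.86
i=4: S_4 = 5.14 + 4.24*4 = 22.1
The first 5 terms are: [5.14, 9.38, 13.62, 17.86, 22.1]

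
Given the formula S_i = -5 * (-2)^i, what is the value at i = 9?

S_9 = -5 * (-2)^9 = -5 * -512 = 2560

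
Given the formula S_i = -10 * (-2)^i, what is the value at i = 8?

S_8 = -10 * (-2)^8 = -10 * 256 = -2560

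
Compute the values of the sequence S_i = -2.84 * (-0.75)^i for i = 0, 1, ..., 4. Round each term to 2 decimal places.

This is a geometric sequence.
i=0: S_0 = -2.84 * (-0.75)^0 = -2.84
i=1: S_1 = -2.84 * (-0.75)^1 = 2.13
i=2: S_2 = -2.84 * (-0.75)^2 ≈ -1.6
i=3: S_3 = -2.84 * (-0.75)^3 ≈ 1.2
i=4: S_4 = -2.84 * (-0.75)^4 ≈ -0.9
The first 5 terms are: [-2.84, 2.13, -1.6, 1.2, -0.9]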